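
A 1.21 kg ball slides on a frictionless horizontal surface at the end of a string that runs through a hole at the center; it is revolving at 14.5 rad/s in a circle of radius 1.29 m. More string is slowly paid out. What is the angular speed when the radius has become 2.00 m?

The constraining force is radial, so m r² ω about the center is conserved.
ω₂ = ω₁ (r₁/r₂)² = (14.5)(1.29/2.00)² = 6.032 rad/s.

ω₂ ≈ 6.03 rad/s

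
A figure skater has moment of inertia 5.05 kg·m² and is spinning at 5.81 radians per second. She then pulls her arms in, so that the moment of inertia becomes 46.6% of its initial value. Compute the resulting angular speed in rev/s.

With no external torque about the axis, L is conserved: I₁ω₁ = I₂ω₂.
I₂ = 0.466 × 5.05 = 2.353 kg·m².
ω₂ = I₁ω₁ / I₂ = (5.050)(5.81 rad/s) / (2.353) = 12.47 rad/s = 1.984 rev/s.

ω₂ ≈ 1.98 rev/s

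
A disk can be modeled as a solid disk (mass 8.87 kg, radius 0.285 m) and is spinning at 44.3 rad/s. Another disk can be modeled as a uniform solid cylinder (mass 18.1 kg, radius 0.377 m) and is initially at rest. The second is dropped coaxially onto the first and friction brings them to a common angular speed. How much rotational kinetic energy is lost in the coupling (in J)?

ΔKE lost ≈ 276 J

No external torque acts about the common axis, so total angular momentum is conserved.
Moments of inertia: I_A = ½(8.87)(0.285)² = 0.3602 kg·m²; I_B = ½(18.1)(0.377)² = 1.286 kg·m².
Taking A's sense as positive: L = (0.3602)(44.3) = 15.96 kg·m²·rad/s.
Combined I = 0.3602 + 1.286 = 1.647 kg·m².
ω_f = L / I = 15.96 / 1.647 = 9.692 rad/s.
KE_i = ½ΣIω² = 353.5 J; KE_f = ½(1.647)(9.692)² = 77.34 J.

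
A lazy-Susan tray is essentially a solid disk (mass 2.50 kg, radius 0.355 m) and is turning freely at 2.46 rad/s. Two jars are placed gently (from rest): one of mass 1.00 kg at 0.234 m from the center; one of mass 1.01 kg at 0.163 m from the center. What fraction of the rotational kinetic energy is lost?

fraction ≈ 0.341

The added mass arrives with no angular momentum about the center, and any external torque about the center is negligible, so the system's angular momentum is conserved.
I_p = ½(2.50)(0.355)² = 0.1575 kg·m².
Added inertia Σmr² = (1.00)(0.234)² + (1.01)(0.163)² = 0.08159 kg·m²; I_f = 0.1575 + 0.08159 = 0.2391 kg·m².
ω_f = I_p ω_i / I_f = (0.1575)(2.46) / 0.2391 = 1.621 rad/s.
KE_i = ½(0.1575)(2.460 rad/s)² = 0.4767 J; KE_f = ½(0.2391)(1.621)² = 0.3140 J.
Fraction lost = 0.3412.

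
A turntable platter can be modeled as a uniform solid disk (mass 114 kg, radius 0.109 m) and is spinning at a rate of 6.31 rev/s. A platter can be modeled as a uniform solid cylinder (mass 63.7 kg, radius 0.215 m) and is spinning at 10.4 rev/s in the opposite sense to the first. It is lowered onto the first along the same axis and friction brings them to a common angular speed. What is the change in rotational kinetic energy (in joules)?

ΔKE ≈ -2560 J

The coupling torques are internal; angular momentum about the shared axis is conserved.
Moments of inertia: I_A = ½(114)(0.109)² = 0.6772 kg·m²; I_B = ½(63.7)(0.215)² = 1.472 kg·m².
Taking A's sense as positive: L = (0.6772)(6.31) − (1.472)(10.4) = -11.04 kg·m²·rev/s.
Combined I = 0.6772 + 1.472 = 2.149 kg·m².
ω_f = L / I = -11.04 / 2.149 = -5.135 rev/s.
KE_i = ½ΣIω² = 3676 J; KE_f = ½(2.149)(32.27)² = 1119 J.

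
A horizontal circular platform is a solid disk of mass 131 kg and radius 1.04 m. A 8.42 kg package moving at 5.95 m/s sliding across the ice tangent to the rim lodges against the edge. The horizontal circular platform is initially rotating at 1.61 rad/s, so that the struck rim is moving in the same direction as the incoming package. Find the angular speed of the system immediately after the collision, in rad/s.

The axle reaction passes through the central axle and exerts no torque about it; angular momentum about the central axle is conserved through the impact.
I_p = ½(131)(1.04)² = 70.84 kg·m². Taking the sense of the package's angular momentum as positive, L_{package} = m v R = (8.42)(5.95)(1.04) = 52.10 kg·m²/s.
L_i = +I_p ω_p + m v R = +(70.84)(1.61) + 52.10 = 166.2 kg·m²/s.
After sticking, I_f = I_p + m R² = 70.84 + (8.42)(1.04)² = 79.95 kg·m².
ω_f = L_i / I_f = 166.2 / 79.95 = 2.078 rad/s.

|ω_f| ≈ 2.08 rad/s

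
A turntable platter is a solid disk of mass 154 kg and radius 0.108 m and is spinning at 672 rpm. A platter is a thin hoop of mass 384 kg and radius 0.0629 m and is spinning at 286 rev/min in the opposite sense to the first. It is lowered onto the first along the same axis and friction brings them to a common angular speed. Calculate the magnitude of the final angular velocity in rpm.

|ω_f| ≈ 69.9 rpm

The coupling torques are internal; angular momentum about the shared axis is conserved.
Moments of inertia: I_A = ½(154)(0.108)² = 0.8981 kg·m²; I_B = (384)(0.0629)² = 1.519 kg·m².
Taking A's sense as positive: L = (0.8981)(672) − (1.519)(286) = 169.0 kg·m²·rpm.
Combined I = 0.8981 + 1.519 = 2.417 kg·m².
ω_f = L / I = 169.0 / 2.417 = 69.92 rpm.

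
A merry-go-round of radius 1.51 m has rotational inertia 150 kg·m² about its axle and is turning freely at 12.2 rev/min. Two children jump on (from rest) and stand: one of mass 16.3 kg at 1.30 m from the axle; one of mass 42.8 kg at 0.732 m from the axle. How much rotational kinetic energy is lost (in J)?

energy lost ≈ 30.8 J

The added mass arrives with no angular momentum about the axle, and any external torque about the axle is negligible, so the system's angular momentum is conserved.
Added inertia Σmr² = (16.3)(1.30)² + (42.8)(0.732)² = 50.48 kg·m²; I_f = 150.0 + 50.48 = 200.5 kg·m².
ω_f = I_p ω_i / I_f = (150.0)(12.2) / 200.5 = 9.128 rpm.
KE_i = ½(150.0)(1.278 rad/s)² = 122.4 J; KE_f = ½(200.5)(0.9559)² = 91.59 J.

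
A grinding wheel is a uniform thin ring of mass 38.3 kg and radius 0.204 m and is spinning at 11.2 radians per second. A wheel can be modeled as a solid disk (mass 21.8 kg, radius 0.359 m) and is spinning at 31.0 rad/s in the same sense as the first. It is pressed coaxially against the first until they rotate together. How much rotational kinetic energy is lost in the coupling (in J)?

The coupling torques are internal; angular momentum about the shared axis is conserved.
Moments of inertia: I_A = (38.3)(0.204)² = 1.594 kg·m²; I_B = ½(21.8)(0.359)² = 1.405 kg·m².
Taking A's sense as positive: L = (1.594)(11.2) + (1.405)(31.0) = 61.40 kg·m²·rad/s.
Combined I = 1.594 + 1.405 = 2.999 kg·m².
ω_f = L / I = 61.40 / 2.999 = 20.48 rad/s.
KE_i = ½ΣIω² = 775.0 J; KE_f = ½(2.999)(20.48)² = 628.6 J.

ΔKE lost ≈ 146 J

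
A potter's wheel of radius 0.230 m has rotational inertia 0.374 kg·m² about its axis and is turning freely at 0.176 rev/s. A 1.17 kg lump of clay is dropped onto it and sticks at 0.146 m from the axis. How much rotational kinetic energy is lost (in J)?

The added mass arrives with no angular momentum about the axis, and any external torque about the axis is negligible, so the system's angular momentum is conserved.
Added inertia Σmr² = (1.17)(0.146)² = 0.02494 kg·m²; I_f = 0.3740 + 0.02494 = 0.3989 kg·m².
ω_f = I_p ω_i / I_f = (0.3740)(0.176) / 0.3989 = 0.1650 rev/s.
KE_i = ½(0.3740)(1.106 rad/s)² = 0.2287 J; KE_f = ½(0.3989)(1.037)² = 0.2144 J.

energy lost ≈ 0.0143 J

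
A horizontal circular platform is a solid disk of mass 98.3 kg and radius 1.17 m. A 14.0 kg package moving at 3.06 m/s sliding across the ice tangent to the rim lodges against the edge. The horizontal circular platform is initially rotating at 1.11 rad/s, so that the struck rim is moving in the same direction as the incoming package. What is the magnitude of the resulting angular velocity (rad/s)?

The axle reaction passes through the central axle and exerts no torque about it; angular momentum about the central axle is conserved through the impact.
I_p = ½(98.3)(1.17)² = 67.28 kg·m². Taking the sense of the package's angular momentum as positive, L_{package} = m v R = (14.0)(3.06)(1.17) = 50.12 kg·m²/s.
L_i = +I_p ω_p + m v R = +(67.28)(1.11) + 50.12 = 124.8 kg·m²/s.
After sticking, I_f = I_p + m R² = 67.28 + (14.0)(1.17)² = 86.45 kg·m².
ω_f = L_i / I_f = 124.8 / 86.45 = 1.444 rad/s.

|ω_f| ≈ 1.44 rad/s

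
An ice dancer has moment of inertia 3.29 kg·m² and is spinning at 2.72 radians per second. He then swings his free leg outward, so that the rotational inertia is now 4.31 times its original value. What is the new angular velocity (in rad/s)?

No external torque acts about the spin axis, so angular momentum is conserved.
I₂ = 4.31 × 3.29 = 14.18 kg·m².
ω₂ = I₁ω₁ / I₂ = (3.290)(2.72 rad/s) / (14.18) = 0.6311 rad/s.

ω₂ ≈ 0.631 rad/s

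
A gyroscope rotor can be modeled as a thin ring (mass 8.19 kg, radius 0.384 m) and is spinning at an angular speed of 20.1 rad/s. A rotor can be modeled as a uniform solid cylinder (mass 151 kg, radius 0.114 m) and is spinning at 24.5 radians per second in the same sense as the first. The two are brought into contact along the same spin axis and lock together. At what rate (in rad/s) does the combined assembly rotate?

The coupling torques are internal; angular momentum about the shared axis is conserved.
Moments of inertia: I_A = (8.19)(0.384)² = 1.208 kg·m²; I_B = ½(151)(0.114)² = 0.9812 kg·m².
Taking A's sense as positive: L = (1.208)(20.1) + (0.9812)(24.5) = 48.31 kg·m²·rad/s.
Combined I = 1.208 + 0.9812 = 2.189 kg·m².
ω_f = L / I = 48.31 / 2.189 = 22.07 rad/s.

|ω_f| ≈ 22.1 rad/s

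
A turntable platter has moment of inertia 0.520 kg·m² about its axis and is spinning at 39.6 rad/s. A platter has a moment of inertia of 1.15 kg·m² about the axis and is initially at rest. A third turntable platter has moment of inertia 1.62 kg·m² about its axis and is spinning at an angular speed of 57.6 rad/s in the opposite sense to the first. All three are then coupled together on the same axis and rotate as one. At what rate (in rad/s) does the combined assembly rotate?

|ω_f| ≈ 22.1 rad/s

No external torque acts about the common axis, so total angular momentum is conserved.
Taking A's sense as positive: L = (0.5200)(39.6) − (1.620)(57.6) = -72.72 kg·m²·rad/s.
Combined I = 0.5200 + 1.150 + 1.620 = 3.290 kg·m².
ω_f = L / I = -72.72 / 3.290 = -22.10 rad/s.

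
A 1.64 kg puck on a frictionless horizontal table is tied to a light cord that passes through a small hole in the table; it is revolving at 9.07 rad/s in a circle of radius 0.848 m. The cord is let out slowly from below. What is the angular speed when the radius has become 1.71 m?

ω₂ ≈ 2.23 rad/s

The constraining force is radial, so m r² ω about the center is conserved.
ω₂ = ω₁ (r₁/r₂)² = (9.07)(0.848/1.71)² = 2.231 rad/s.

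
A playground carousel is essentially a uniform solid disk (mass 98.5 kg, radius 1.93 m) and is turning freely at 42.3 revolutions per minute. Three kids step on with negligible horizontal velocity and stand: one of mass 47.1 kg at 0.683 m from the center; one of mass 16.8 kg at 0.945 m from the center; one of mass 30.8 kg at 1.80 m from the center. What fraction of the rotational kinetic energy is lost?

The added mass arrives with no angular momentum about the center, and any external torque about the center is negligible, so the system's angular momentum is conserved.
I_p = ½(98.5)(1.93)² = 183.5 kg·m².
Added inertia Σmr² = (47.1)(0.683)² + (16.8)(0.945)² + (30.8)(1.80)² = 136.8 kg·m²; I_f = 183.5 + 136.8 = 320.2 kg·m².
ω_f = I_p ω_i / I_f = (183.5)(42.3) / 320.2 = 24.23 rpm.
KE_i = ½(183.5)(4.430 rad/s)² = 1800 J; KE_f = ½(320.2)(2.538)² = 1031 J.
Fraction lost = 0.4271.

fraction ≈ 0.427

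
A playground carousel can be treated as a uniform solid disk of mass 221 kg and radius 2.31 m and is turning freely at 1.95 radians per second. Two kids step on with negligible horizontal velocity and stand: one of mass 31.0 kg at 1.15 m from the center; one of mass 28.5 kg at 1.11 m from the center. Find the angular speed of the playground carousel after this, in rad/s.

ω_f ≈ 1.73 rad/s

No external torque acts about the center; L_before = L_after.
I_p = ½(221)(2.31)² = 589.6 kg·m².
Added inertia Σmr² = (31.0)(1.15)² + (28.5)(1.11)² = 76.11 kg·m²; I_f = 589.6 + 76.11 = 665.8 kg·m².
ω_f = I_p ω_i / I_f = (589.6)(1.95) / 665.8 = 1.727 rad/s.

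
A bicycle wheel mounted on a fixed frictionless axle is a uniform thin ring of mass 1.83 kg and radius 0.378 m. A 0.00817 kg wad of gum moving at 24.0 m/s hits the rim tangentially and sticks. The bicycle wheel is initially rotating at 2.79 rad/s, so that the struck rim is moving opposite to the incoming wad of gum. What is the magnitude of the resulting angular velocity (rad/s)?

The axle reaction passes through the axle and exerts no torque about it; angular momentum about the axle is conserved through the impact.
I_p = (1.83)(0.378)² = 0.2615 kg·m². Taking the sense of the wad of gum's angular momentum as positive, L_{wad} = m v R = (0.00817)(24.0)(0.378) = 0.07412 kg·m²/s.
L_i = −I_p ω_p + m v R = −(0.2615)(2.79) + 0.07412 = -0.6554 kg·m²/s.
After sticking, I_f = I_p + m R² = 0.2615 + (0.00817)(0.378)² = 0.2626 kg·m².
ω_f = L_i / I_f = -0.6554 / 0.2626 = -2.495 rad/s.

|ω_f| ≈ 2.50 rad/s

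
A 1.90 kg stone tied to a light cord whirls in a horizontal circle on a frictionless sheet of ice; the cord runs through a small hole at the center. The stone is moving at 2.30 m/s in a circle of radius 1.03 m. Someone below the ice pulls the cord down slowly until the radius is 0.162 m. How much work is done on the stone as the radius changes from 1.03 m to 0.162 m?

W ≈ 198 J

Central (radial) force ⇒ zero torque about the center ⇒ m v r is constant.
v₂ = v₁ r₁ / r₂ = (2.30)(1.03) / (0.162) = 14.62 m/s.
W = ΔKE = ½m(v₂² − v₁²) = 198.1 J.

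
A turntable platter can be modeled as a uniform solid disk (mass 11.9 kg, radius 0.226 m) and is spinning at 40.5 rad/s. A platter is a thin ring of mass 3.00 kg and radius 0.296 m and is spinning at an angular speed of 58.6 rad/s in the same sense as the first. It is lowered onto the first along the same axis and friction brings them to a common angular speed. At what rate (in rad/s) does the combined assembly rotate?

|ω_f| ≈ 48.9 rad/s

No external torque acts about the common axis, so total angular momentum is conserved.
Moments of inertia: I_A = ½(11.9)(0.226)² = 0.3039 kg·m²; I_B = (3.00)(0.296)² = 0.2628 kg·m².
Taking A's sense as positive: L = (0.3039)(40.5) + (0.2628)(58.6) = 27.71 kg·m²·rad/s.
Combined I = 0.3039 + 0.2628 = 0.5668 kg·m².
ω_f = L / I = 27.71 / 0.5668 = 48.89 rad/s.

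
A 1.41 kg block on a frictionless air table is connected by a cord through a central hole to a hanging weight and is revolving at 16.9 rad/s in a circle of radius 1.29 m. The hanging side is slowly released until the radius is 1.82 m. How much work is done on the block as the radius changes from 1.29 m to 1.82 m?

W ≈ -167 J

The constraining force is radial, so m r² ω about the center is conserved.
ω₂ = ω₁ (r₁/r₂)² = (16.9)(1.29/1.82)² = 8.490 rad/s.
W = ΔKE = ½m(v₂² − v₁²) = -166.7 J.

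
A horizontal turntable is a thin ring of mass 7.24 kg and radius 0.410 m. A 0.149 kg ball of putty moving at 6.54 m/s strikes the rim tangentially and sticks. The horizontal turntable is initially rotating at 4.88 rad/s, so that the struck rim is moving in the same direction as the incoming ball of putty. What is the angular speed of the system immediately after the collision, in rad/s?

The axle reaction passes through the axle and exerts no torque about it; angular momentum about the axle is conserved through the impact.
I_p = (7.24)(0.410)² = 1.217 kg·m². Taking the sense of the ball of putty's angular momentum as positive, L_{ball} = m v R = (0.149)(6.54)(0.410) = 0.3995 kg·m²/s.
L_i = +I_p ω_p + m v R = +(1.217)(4.88) + 0.3995 = 6.339 kg·m²/s.
After sticking, I_f = I_p + m R² = 1.217 + (0.149)(0.410)² = 1.242 kg·m².
ω_f = L_i / I_f = 6.339 / 1.242 = 5.103 rad/s.

|ω_f| ≈ 5.10 rad/s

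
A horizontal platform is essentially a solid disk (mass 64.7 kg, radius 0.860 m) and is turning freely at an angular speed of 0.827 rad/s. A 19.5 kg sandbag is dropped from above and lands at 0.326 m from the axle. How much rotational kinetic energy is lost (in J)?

The added mass arrives with no angular momentum about the axle, and any external torque about the axle is negligible, so the system's angular momentum is conserved.
I_p = ½(64.7)(0.860)² = 23.93 kg·m².
Added inertia Σmr² = (19.5)(0.326)² = 2.072 kg·m²; I_f = 23.93 + 2.072 = 26.00 kg·m².
ω_f = I_p ω_i / I_f = (23.93)(0.827) / 26.00 = 0.7611 rad/s.
KE_i = ½(23.93)(0.8270 rad/s)² = 8.182 J; KE_f = ½(26.00)(0.7611)² = 7.530 J.

energy lost ≈ 0.652 J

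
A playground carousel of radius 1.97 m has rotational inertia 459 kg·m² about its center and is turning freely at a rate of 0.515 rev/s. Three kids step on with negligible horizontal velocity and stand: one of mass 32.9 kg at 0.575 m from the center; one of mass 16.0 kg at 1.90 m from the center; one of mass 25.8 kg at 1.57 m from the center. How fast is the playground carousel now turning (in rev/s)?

No external torque acts about the center; L_before = L_after.
Added inertia Σmr² = (32.9)(0.575)² + (16.0)(1.90)² + (25.8)(1.57)² = 132.2 kg·m²; I_f = 459.0 + 132.2 = 591.2 kg·m².
ω_f = I_p ω_i / I_f = (459.0)(0.515) / 591.2 = 0.3998 rev/s.

ω_f ≈ 0.400 rev/s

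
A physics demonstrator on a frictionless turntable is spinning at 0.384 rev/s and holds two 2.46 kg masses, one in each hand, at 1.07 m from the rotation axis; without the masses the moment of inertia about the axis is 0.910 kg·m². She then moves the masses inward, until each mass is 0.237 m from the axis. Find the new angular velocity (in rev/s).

ω₂ ≈ 2.12 rev/s

With no external torque about the axis, L is conserved: I₁ω₁ = I₂ω₂.
I₁ = 0.910 + 2(2.46)(1.07)² = 6.543 kg·m²; I₂ = 0.910 + 2(2.46)(0.237)² = 1.186 kg·m².
ω₂ = I₁ω₁ / I₂ = (6.543)(0.384 rev/s) / (1.186) = 2.118 rev/s.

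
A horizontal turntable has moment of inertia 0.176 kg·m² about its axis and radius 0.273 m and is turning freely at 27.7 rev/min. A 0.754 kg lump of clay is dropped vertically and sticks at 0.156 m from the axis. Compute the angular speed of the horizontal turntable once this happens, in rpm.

ω_f ≈ 25.1 rpm

The added mass arrives with no angular momentum about the axis, and any external torque about the axis is negligible, so the system's angular momentum is conserved.
Added inertia Σmr² = (0.754)(0.156)² = 0.01835 kg·m²; I_f = 0.1760 + 0.01835 = 0.1943 kg·m².
ω_f = I_p ω_i / I_f = (0.1760)(27.7) / 0.1943 = 25.08 rpm.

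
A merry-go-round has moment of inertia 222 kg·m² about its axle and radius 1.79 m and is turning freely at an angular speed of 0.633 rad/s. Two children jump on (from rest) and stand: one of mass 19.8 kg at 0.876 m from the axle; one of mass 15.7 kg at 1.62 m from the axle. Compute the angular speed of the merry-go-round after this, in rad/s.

The added mass arrives with no angular momentum about the axle, and any external torque about the axle is negligible, so the system's angular momentum is conserved.
Added inertia Σmr² = (19.8)(0.876)² + (15.7)(1.62)² = 56.40 kg·m²; I_f = 222.0 + 56.40 = 278.4 kg·m².
ω_f = I_p ω_i / I_f = (222.0)(0.633) / 278.4 = 0.5048 rad/s.

ω_f ≈ 0.505 rad/s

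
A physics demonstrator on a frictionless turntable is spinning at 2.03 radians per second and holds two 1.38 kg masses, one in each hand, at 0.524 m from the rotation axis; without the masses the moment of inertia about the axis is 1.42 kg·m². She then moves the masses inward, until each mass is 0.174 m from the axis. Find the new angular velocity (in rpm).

Angular momentum about the spin axis is conserved since the torque about it is zero.
I₁ = 1.42 + 2(1.38)(0.524)² = 2.178 kg·m²; I₂ = 1.42 + 2(1.38)(0.174)² = 1.504 kg·m².
ω₂ = I₁ω₁ / I₂ = (2.178)(2.03 rad/s) / (1.504) = 2.940 rad/s = 28.08 rpm.

ω₂ ≈ 28.1 rpm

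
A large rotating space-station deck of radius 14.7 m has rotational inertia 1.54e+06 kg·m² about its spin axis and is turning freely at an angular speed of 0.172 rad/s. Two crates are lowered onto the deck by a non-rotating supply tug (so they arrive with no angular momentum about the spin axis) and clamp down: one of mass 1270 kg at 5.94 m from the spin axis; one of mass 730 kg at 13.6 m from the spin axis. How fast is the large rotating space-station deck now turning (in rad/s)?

ω_f ≈ 0.154 rad/s

No external torque acts about the spin axis; L_before = L_after.
Added inertia Σmr² = (1270)(5.94)² + (730)(13.6)² = 1.798e+05 kg·m²; I_f = 1.540e+06 + 1.798e+05 = 1.720e+06 kg·m².
ω_f = I_p ω_i / I_f = (1.540e+06)(0.172) / 1.720e+06 = 0.1540 rad/s.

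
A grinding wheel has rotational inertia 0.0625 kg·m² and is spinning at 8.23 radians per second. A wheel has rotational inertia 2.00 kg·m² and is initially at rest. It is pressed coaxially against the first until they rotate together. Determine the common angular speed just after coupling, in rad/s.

No external torque acts about the common axis, so total angular momentum is conserved.
Taking A's sense as positive: L = (0.06250)(8.23) = 0.5144 kg·m²·rad/s.
Combined I = 0.06250 + 2.000 = 2.062 kg·m².
ω_f = L / I = 0.5144 / 2.062 = 0.2494 rad/s.

|ω_f| ≈ 0.249 rad/s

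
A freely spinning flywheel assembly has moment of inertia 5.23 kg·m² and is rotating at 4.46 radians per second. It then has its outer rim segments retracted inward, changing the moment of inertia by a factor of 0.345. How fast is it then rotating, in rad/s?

ω₂ ≈ 12.9 rad/s

Angular momentum about the spin axis is conserved since the torque about it is zero.
I₂ = 0.345 × 5.23 = 1.804 kg·m².
ω₂ = I₁ω₁ / I₂ = (5.230)(4.46 rad/s) / (1.804) = 12.93 rad/s.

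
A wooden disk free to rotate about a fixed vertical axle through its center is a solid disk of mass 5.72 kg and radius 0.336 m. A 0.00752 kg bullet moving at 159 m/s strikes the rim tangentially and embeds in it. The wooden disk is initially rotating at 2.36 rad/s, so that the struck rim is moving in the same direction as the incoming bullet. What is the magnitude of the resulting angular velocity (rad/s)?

|ω_f| ≈ 3.59 rad/s

The axle reaction passes through the axle and exerts no torque about it; angular momentum about the axle is conserved through the impact.
I_p = ½(5.72)(0.336)² = 0.3229 kg·m². Taking the sense of the bullet's angular momentum as positive, L_{bullet} = m v R = (0.00752)(159)(0.336) = 0.4017 kg·m²/s.
L_i = +I_p ω_p + m v R = +(0.3229)(2.36) + 0.4017 = 1.164 kg·m²/s.
After sticking, I_f = I_p + m R² = 0.3229 + (0.00752)(0.336)² = 0.3237 kg·m².
ω_f = L_i / I_f = 1.164 / 0.3237 = 3.595 rad/s.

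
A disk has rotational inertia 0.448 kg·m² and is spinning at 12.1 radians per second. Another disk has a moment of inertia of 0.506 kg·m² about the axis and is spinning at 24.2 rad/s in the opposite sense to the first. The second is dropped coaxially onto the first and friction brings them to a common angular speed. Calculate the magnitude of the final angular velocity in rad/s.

|ω_f| ≈ 7.15 rad/s

No external torque acts about the common axis, so total angular momentum is conserved.
Taking A's sense as positive: L = (0.4480)(12.1) − (0.5060)(24.2) = -6.824 kg·m²·rad/s.
Combined I = 0.4480 + 0.5060 = 0.9540 kg·m².
ω_f = L / I = -6.824 / 0.9540 = -7.153 rad/s.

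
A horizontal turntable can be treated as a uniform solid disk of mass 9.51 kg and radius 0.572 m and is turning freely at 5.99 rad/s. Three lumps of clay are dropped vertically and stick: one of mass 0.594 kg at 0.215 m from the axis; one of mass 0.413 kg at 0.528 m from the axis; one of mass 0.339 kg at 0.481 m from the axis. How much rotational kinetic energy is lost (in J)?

The added mass arrives with no angular momentum about the axis, and any external torque about the axis is negligible, so the system's angular momentum is conserved.
I_p = ½(9.51)(0.572)² = 1.556 kg·m².
Added inertia Σmr² = (0.594)(0.215)² + (0.413)(0.528)² + (0.339)(0.481)² = 0.2210 kg·m²; I_f = 1.556 + 0.2210 = 1.777 kg·m².
ω_f = I_p ω_i / I_f = (1.556)(5.99) / 1.777 = 5.245 rad/s.
KE_i = ½(1.556)(5.990 rad/s)² = 27.91 J; KE_f = ½(1.777)(5.245)² = 24.44 J.

energy lost ≈ 3.47 J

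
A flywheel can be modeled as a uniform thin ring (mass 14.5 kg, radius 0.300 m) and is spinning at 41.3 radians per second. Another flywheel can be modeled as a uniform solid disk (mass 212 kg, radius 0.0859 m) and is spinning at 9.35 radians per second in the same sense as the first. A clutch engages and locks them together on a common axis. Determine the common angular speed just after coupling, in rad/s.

The coupling torques are internal; angular momentum about the shared axis is conserved.
Moments of inertia: I_A = (14.5)(0.300)² = 1.305 kg·m²; I_B = ½(212)(0.0859)² = 0.7822 kg·m².
Taking A's sense as positive: L = (1.305)(41.3) + (0.7822)(9.35) = 61.21 kg·m²·rad/s.
Combined I = 1.305 + 0.7822 = 2.087 kg·m².
ω_f = L / I = 61.21 / 2.087 = 29.33 rad/s.

|ω_f| ≈ 29.3 rad/s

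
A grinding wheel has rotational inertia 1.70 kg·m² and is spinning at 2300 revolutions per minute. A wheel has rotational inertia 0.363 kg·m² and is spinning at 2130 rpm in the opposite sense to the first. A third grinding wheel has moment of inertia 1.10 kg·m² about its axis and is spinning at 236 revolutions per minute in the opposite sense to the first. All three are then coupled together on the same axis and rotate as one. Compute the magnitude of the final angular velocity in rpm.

The coupling torques are internal; angular momentum about the shared axis is conserved.
Taking A's sense as positive: L = (1.700)(2300) − (0.3630)(2130) − (1.100)(236) = 2877 kg·m²·rpm.
Combined I = 1.700 + 0.3630 + 1.100 = 3.163 kg·m².
ω_f = L / I = 2877 / 3.163 = 909.6 rpm.

|ω_f| ≈ 910 rpm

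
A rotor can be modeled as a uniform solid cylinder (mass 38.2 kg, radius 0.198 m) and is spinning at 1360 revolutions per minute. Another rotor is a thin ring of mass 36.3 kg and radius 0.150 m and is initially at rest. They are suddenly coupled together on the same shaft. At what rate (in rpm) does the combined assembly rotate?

The coupling torques are internal; angular momentum about the shared axis is conserved.
Moments of inertia: I_A = ½(38.2)(0.198)² = 0.7488 kg·m²; I_B = (36.3)(0.150)² = 0.8167 kg·m².
Taking A's sense as positive: L = (0.7488)(1360) = 1018 kg·m²·rpm.
Combined I = 0.7488 + 0.8167 = 1.566 kg·m².
ω_f = L / I = 1018 / 1.566 = 650.5 rpm.

|ω_f| ≈ 650 rpm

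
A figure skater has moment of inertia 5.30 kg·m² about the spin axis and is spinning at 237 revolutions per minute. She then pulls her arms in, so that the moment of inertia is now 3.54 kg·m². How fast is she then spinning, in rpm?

With no external torque about the axis, L is conserved: I₁ω₁ = I₂ω₂.
ω₂ = I₁ω₁ / I₂ = (5.300)(237 rpm) / (3.540) = 354.8 rpm.

ω₂ ≈ 355 rpm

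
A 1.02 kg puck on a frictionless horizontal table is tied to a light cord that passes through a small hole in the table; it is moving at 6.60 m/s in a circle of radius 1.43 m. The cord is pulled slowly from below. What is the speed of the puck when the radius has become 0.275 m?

Central (radial) force ⇒ zero torque about the center ⇒ m v r is constant.
v₂ = v₁ r₁ / r₂ = (6.60)(1.43) / (0.275) = 34.32 m/s.

v₂ ≈ 34.3 m/s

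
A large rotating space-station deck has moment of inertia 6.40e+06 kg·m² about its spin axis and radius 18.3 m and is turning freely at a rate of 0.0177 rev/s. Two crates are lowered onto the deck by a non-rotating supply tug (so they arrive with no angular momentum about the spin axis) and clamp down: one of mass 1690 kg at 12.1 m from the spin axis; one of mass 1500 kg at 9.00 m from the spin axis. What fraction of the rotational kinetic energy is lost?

The added mass arrives with no angular momentum about the spin axis, and any external torque about the spin axis is negligible, so the system's angular momentum is conserved.
Added inertia Σmr² = (1690)(12.1)² + (1500)(9.00)² = 3.689e+05 kg·m²; I_f = 6.400e+06 + 3.689e+05 = 6.769e+06 kg·m².
ω_f = I_p ω_i / I_f = (6.400e+06)(0.0177) / 6.769e+06 = 0.01674 rev/s.
KE_i = ½(6.400e+06)(0.1112 rad/s)² = 39580 J; KE_f = ½(6.769e+06)(0.1052)² = 37420 J.
Fraction lost = 0.05450.

fraction ≈ 0.0545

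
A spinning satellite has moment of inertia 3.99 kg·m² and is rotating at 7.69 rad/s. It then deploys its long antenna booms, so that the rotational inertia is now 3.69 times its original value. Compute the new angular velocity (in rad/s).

With no external torque about the axis, L is conserved: I₁ω₁ = I₂ω₂.
I₂ = 3.69 × 3.99 = 14.72 kg·m².
ω₂ = I₁ω₁ / I₂ = (3.990)(7.69 rad/s) / (14.72) = 2.084 rad/s.

ω₂ ≈ 2.08 rad/s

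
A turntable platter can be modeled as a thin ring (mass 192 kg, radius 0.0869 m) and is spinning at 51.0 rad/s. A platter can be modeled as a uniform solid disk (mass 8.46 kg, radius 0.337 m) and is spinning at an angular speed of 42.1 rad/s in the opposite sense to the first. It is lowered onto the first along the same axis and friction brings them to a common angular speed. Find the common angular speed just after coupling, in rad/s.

No external torque acts about the common axis, so total angular momentum is conserved.
Moments of inertia: I_A = (192)(0.0869)² = 1.450 kg·m²; I_B = ½(8.46)(0.337)² = 0.4804 kg·m².
Taking A's sense as positive: L = (1.450)(51.0) − (0.4804)(42.1) = 53.72 kg·m²·rad/s.
Combined I = 1.450 + 0.4804 = 1.930 kg·m².
ω_f = L / I = 53.72 / 1.930 = 27.83 rad/s.

|ω_f| ≈ 27.8 rad/s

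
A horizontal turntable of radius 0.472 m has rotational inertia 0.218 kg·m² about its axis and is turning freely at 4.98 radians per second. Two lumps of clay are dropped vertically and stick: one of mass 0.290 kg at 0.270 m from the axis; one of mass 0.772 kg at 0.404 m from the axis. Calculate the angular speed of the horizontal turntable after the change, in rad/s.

ω_f ≈ 2.97 rad/s

The added mass arrives with no angular momentum about the axis, and any external torque about the axis is negligible, so the system's angular momentum is conserved.
Added inertia Σmr² = (0.290)(0.270)² + (0.772)(0.404)² = 0.1471 kg·m²; I_f = 0.2180 + 0.1471 = 0.3651 kg·m².
ω_f = I_p ω_i / I_f = (0.2180)(4.98) / 0.3651 = 2.973 rad/s.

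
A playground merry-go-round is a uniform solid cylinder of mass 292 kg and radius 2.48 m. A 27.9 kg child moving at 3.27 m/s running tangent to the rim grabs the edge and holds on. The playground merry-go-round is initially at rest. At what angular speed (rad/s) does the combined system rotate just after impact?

About the axle the impulsive forces during the collision are internal, so angular momentum about that axis is conserved.
I_p = ½(292)(2.48)² = 898.0 kg·m². Taking the sense of the child's angular momentum as positive, L_{child} = m v R = (27.9)(3.27)(2.48) = 226.3 kg·m²/s.
L_i = 0 + 226.3 = 226.3 kg·m²/s.
After sticking, I_f = I_p + m R² = 898.0 + (27.9)(2.48)² = 1070 kg·m².
ω_f = L_i / I_f = 226.3 / 1070 = 0.2115 rad/s.

|ω_f| ≈ 0.212 rad/s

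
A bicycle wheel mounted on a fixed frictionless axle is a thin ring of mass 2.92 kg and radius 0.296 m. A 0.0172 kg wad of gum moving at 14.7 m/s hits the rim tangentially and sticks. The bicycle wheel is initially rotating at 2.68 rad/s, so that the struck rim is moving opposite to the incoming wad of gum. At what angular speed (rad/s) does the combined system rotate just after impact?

|ω_f| ≈ 2.37 rad/s

The axle reaction passes through the axle and exerts no torque about it; angular momentum about the axle is conserved through the impact.
I_p = (2.92)(0.296)² = 0.2558 kg·m². Taking the sense of the wad of gum's angular momentum as positive, L_{wad} = m v R = (0.0172)(14.7)(0.296) = 0.07484 kg·m²/s.
L_i = −I_p ω_p + m v R = −(0.2558)(2.68) + 0.07484 = -0.6108 kg·m²/s.
After sticking, I_f = I_p + m R² = 0.2558 + (0.0172)(0.296)² = 0.2573 kg·m².
ω_f = L_i / I_f = -0.6108 / 0.2573 = -2.373 rad/s.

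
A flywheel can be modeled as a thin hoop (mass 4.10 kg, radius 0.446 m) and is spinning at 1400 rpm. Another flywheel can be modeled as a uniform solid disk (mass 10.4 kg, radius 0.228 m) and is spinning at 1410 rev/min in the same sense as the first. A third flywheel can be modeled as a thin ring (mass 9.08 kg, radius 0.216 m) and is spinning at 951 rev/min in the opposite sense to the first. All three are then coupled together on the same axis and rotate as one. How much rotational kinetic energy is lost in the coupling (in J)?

The coupling torques are internal; angular momentum about the shared axis is conserved.
Moments of inertia: I_A = (4.10)(0.446)² = 0.8156 kg·m²; I_B = ½(10.4)(0.228)² = 0.2703 kg·m²; I_C = (9.08)(0.216)² = 0.4236 kg·m².
Taking A's sense as positive: L = (0.8156)(1400) + (0.2703)(1410) − (0.4236)(951) = 1120 kg·m²·rpm.
Combined I = 0.8156 + 0.2703 + 0.4236 = 1.510 kg·m².
ω_f = L / I = 1120 / 1.510 = 742.0 rpm.
KE_i = ½ΣIω² = 13810 J; KE_f = ½(1.510)(77.70)² = 4557 J.

ΔKE lost ≈ 9260 J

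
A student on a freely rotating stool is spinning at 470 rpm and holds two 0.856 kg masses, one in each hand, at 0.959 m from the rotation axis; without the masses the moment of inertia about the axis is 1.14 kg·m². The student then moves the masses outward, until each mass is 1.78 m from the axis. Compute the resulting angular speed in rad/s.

ω₂ ≈ 20.4 rad/s

With no external torque about the axis, L is conserved: I₁ω₁ = I₂ω₂.
I₁ = 1.14 + 2(0.856)(0.959)² = 2.714 kg·m²; I₂ = 1.14 + 2(0.856)(1.78)² = 6.564 kg·m².
ω₂ = I₁ω₁ / I₂ = (2.714)(470 rpm) / (6.564) = 194.4 rpm = 20.35 rad/s.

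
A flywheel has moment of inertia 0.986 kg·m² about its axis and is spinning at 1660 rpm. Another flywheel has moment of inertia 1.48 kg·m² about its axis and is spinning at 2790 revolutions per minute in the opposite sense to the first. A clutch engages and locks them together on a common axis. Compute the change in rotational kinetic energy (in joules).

No external torque acts about the common axis, so total angular momentum is conserved.
Taking A's sense as positive: L = (0.9860)(1660) − (1.480)(2790) = -2492 kg·m²·rpm.
Combined I = 0.9860 + 1.480 = 2.466 kg·m².
ω_f = L / I = -2492 / 2.466 = -1011 rpm.
KE_i = ½ΣIω² = 78070 J; KE_f = ½(2.466)(105.8)² = 13810 J.

ΔKE ≈ -64300 J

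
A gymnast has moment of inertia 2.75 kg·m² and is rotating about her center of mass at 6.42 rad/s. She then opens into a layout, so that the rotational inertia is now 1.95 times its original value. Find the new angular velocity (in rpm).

No external torque acts about the spin axis, so angular momentum is conserved.
I₂ = 1.95 × 2.75 = 5.362 kg·m².
ω₂ = I₁ω₁ / I₂ = (2.750)(6.42 rad/s) / (5.362) = 3.292 rad/s = 31.44 rpm.

ω₂ ≈ 31.4 rpm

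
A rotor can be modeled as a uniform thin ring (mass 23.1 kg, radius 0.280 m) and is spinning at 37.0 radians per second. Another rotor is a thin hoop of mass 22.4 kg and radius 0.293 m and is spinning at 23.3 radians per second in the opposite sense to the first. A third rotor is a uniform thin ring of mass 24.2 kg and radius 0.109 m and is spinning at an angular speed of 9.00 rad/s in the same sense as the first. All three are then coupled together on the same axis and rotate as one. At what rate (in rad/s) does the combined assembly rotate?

|ω_f| ≈ 6.16 rad/s

No external torque acts about the common axis, so total angular momentum is conserved.
Moments of inertia: I_A = (23.1)(0.280)² = 1.811 kg·m²; I_B = (22.4)(0.293)² = 1.923 kg·m²; I_C = (24.2)(0.109)² = 0.2875 kg·m².
Taking A's sense as positive: L = (1.811)(37.0) − (1.923)(23.3) + (0.2875)(9.00) = 24.79 kg·m²·rad/s.
Combined I = 1.811 + 1.923 + 0.2875 = 4.022 kg·m².
ω_f = L / I = 24.79 / 4.022 = 6.164 rad/s.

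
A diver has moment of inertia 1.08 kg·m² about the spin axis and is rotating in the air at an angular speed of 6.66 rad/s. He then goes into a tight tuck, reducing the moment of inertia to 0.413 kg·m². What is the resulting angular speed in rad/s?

With no external torque about the axis, L is conserved: I₁ω₁ = I₂ω₂.
ω₂ = I₁ω₁ / I₂ = (1.080)(6.66 rad/s) / (0.4130) = 17.42 rad/s.

ω₂ ≈ 17.4 rad/s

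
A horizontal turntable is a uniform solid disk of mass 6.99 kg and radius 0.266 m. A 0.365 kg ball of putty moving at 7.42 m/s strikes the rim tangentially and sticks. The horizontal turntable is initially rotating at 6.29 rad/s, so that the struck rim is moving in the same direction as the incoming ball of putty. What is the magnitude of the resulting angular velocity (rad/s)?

|ω_f| ≈ 8.33 rad/s

About the axle the impulsive forces during the collision are internal, so angular momentum about that axis is conserved.
I_p = ½(6.99)(0.266)² = 0.2473 kg·m². Taking the sense of the ball of putty's angular momentum as positive, L_{ball} = m v R = (0.365)(7.42)(0.266) = 0.7204 kg·m²/s.
L_i = +I_p ω_p + m v R = +(0.2473)(6.29) + 0.7204 = 2.276 kg·m²/s.
After sticking, I_f = I_p + m R² = 0.2473 + (0.365)(0.266)² = 0.2731 kg·m².
ω_f = L_i / I_f = 2.276 / 0.2731 = 8.333 rad/s.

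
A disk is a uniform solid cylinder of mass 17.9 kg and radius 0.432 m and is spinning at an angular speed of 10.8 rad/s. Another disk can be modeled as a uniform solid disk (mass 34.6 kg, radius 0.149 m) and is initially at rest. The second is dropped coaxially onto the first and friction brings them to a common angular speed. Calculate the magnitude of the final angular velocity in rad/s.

The coupling torques are internal; angular momentum about the shared axis is conserved.
Moments of inertia: I_A = ½(17.9)(0.432)² = 1.670 kg·m²; I_B = ½(34.6)(0.149)² = 0.3841 kg·m².
Taking A's sense as positive: L = (1.670)(10.8) = 18.04 kg·m²·rad/s.
Combined I = 1.670 + 0.3841 = 2.054 kg·m².
ω_f = L / I = 18.04 / 2.054 = 8.781 rad/s.

|ω_f| ≈ 8.78 rad/s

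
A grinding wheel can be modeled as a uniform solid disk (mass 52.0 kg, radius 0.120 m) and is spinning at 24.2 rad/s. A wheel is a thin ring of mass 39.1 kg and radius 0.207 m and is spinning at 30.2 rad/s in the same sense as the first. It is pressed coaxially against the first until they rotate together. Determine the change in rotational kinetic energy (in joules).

The coupling torques are internal; angular momentum about the shared axis is conserved.
Moments of inertia: I_A = ½(52.0)(0.120)² = 0.3744 kg·m²; I_B = (39.1)(0.207)² = 1.675 kg·m².
Taking A's sense as positive: L = (0.3744)(24.2) + (1.675)(30.2) = 59.66 kg·m²·rad/s.
Combined I = 0.3744 + 1.675 = 2.050 kg·m².
ω_f = L / I = 59.66 / 2.050 = 29.10 rad/s.
KE_i = ½ΣIω² = 873.6 J; KE_f = ½(2.050)(29.10)² = 868.1 J.

ΔKE ≈ -5.51 J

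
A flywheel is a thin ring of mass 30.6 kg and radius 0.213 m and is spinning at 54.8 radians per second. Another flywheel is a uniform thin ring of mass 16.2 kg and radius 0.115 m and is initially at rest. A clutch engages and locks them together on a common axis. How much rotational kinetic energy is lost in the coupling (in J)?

No external torque acts about the common axis, so total angular momentum is conserved.
Moments of inertia: I_A = (30.6)(0.213)² = 1.388 kg·m²; I_B = (16.2)(0.115)² = 0.2142 kg·m².
Taking A's sense as positive: L = (1.388)(54.8) = 76.08 kg·m²·rad/s.
Combined I = 1.388 + 0.2142 = 1.603 kg·m².
ω_f = L / I = 76.08 / 1.603 = 47.47 rad/s.
KE_i = ½ΣIω² = 2085 J; KE_f = ½(1.603)(47.47)² = 1806 J.

ΔKE lost ≈ 279 J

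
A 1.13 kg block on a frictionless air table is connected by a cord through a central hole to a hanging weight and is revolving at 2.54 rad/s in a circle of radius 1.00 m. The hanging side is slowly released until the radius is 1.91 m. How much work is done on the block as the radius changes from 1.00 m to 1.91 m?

W ≈ -2.65 J

The constraining force is radial, so m r² ω about the center is conserved.
ω₂ = ω₁ (r₁/r₂)² = (2.54)(1.00/1.91)² = 0.6963 rad/s.
W = ΔKE = ½m(v₂² − v₁²) = -2.646 J.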